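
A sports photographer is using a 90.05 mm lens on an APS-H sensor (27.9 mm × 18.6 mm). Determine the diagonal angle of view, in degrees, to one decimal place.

Sensor diagonal = √(27.9² + 18.6²) = √1124.3700 ≈ 33.5316 mm.
Angle of view α = 2·arctan(d/2f) with d = 33.5316 mm and f = 90.05 mm.
d/2f = 0.18618; arctan(0.18618) ≈ 10.5468°, so α ≈ 21.0935°.

21.1°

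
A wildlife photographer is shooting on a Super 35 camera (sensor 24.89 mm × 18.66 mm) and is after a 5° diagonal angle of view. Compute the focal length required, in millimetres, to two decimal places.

Sensor diagonal = √(24.89² + 18.66²) = √967.7077 ≈ 31.1080 mm.
From α = 2·arctan(d/2f) we get f = d / (2·tan(α/2)).
With d = 31.1080 mm and α/2 = 2.5°, tan(α/2) ≈ 0.04366, so f ≈ 31.1080 / 0.08732 ≈ 356.2452 mm.

356.25 mm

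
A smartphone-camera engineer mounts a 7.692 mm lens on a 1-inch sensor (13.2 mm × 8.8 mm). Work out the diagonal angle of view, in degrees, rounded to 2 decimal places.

Sensor diagonal = √(13.2² + 8.8²) = √251.6800 ≈ 15.8644 mm.
Angle of view α = 2·arctan(d/2f) with d = 15.8644 mm and f = 7.692 mm.
d/2f = 1.03123; arctan(1.03123) ≈ 45.8808°, so α ≈ 91.7616°.

91.76°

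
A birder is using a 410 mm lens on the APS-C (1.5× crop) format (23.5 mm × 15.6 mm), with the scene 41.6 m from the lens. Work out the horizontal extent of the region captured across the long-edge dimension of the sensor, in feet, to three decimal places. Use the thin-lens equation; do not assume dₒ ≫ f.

dₒ: 41.6 m = 41600 mm.
Similar triangles through the lens centre give W/dₒ = w/dᵢ; with 1/f = 1/dₒ + 1/dᵢ this gives W = w·(dₒ − f)/f.
W = 23.5 mm × (41600 − 410) / 410 = 23.5 × 100.4634 ≈ 2360.890 mm = 2360.890/304.8 ft = 7.7457 ft.

7.746 ft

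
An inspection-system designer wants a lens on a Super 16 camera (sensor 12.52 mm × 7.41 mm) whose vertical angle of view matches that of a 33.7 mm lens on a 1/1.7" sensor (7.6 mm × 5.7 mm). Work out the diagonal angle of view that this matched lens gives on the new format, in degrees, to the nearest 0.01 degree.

18.85°

Equal vertical AOV ⇒ f₂ = f₁ · 7.41/5.7 = 33.7 × 1.30000 ≈ 43.8100 mm.
Sensor diagonal = √(12.52² + 7.41²) = √211.6585 ≈ 14.5485 mm.
Diagonal AOV on the new format = 2·arctan(14.5485 / (2 × 43.8100)) = 2·arctan(0.16604) ≈ 18.8548°.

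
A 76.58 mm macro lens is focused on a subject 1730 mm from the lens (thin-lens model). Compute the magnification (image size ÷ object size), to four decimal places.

Thin lens: 1/f = 1/dₒ + 1/dᵢ → 1/dᵢ = 1/76.58 − 1/1730 = 0.0124802 mm⁻¹, so dᵢ ≈ 80.1269 mm.
Magnification m = dᵢ/dₒ = 80.1269/1730 ≈ 0.04632.

0.0463×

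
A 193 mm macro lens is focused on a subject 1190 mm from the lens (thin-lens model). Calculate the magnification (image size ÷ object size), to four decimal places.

Thin lens: 1/f = 1/dₒ + 1/dᵢ → 1/dᵢ = 1/193 − 1/1190 = 0.0043410 mm⁻¹, so dᵢ ≈ 230.3611 mm.
Magnification m = dᵢ/dₒ = 230.3611/1190 ≈ 0.19358.

0.1936×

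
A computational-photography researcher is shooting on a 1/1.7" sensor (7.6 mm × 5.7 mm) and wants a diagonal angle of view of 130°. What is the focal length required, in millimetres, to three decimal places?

Sensor diagonal = √(7.6² + 5.7²) = √90.2500 ≈ 9.5000 mm.
From α = 2·arctan(d/2f) we get f = d / (2·tan(α/2)).
With d = 9.5000 mm and α/2 = 65°, tan(α/2) ≈ 2.14451, so f ≈ 9.5000 / 4.28901 ≈ 2.2150 mm.

2.215 mm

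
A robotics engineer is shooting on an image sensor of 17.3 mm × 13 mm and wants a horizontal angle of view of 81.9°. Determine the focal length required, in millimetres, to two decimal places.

9.97 mm

From α = 2·arctan(w/2f) we get f = w / (2·tan(α/2)).
With w = 17.3 mm and α/2 = 40.95°, tan(α/2) ≈ 0.86776, so f ≈ 17.3 / 1.73551 ≈ 9.9682 mm.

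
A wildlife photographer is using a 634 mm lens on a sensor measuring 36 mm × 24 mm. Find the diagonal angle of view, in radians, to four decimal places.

0.0682 rad

Sensor diagonal = √(36² + 24²) = √1872.0000 ≈ 43.2666 mm.
Angle of view α = 2·arctan(d/2f) with d = 43.2666 mm and f = 634 mm.
d/2f = 0.03412; arctan(0.03412) ≈ 0.0341 rad, so α ≈ 0.0682 rad.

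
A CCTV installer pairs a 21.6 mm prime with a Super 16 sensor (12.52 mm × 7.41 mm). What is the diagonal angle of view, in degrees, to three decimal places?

Sensor diagonal = √(12.52² + 7.41²) = √211.6585 ≈ 14.5485 mm.
Angle of view α = 2·arctan(d/2f) with d = 14.5485 mm and f = 21.6 mm.
d/2f = 0.33677; arctan(0.33677) ≈ 18.6120°, so α ≈ 37.2240°.

37.224°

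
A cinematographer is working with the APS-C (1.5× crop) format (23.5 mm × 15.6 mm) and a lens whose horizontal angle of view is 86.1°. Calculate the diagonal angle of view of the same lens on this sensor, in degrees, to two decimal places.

From the horizontal AOV: f = 23.5 / (2·tan(43.05°)) = 23.5 / 1.86830 ≈ 12.5783 mm.
Sensor diagonal = √(23.5² + 15.6²) = √795.6100 ≈ 28.2066 mm.
Diagonal AOV = 2·arctan(28.2066 / (2 × 12.5783)) = 2·arctan(1.12124) ≈ 96.5423°.

96.54°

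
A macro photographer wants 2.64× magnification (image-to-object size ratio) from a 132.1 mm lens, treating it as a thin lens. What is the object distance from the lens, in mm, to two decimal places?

With m = dᵢ/dₒ and 1/f = 1/dₒ + 1/dᵢ, substituting dᵢ = m·dₒ gives 1/f = (1 + 1/m)/dₒ, hence dₒ = f·(1 + 1/m).
dₒ = 132.1 × (1 + 1/2.64) = 132.1 × 1.37879 ≈ 182.138 mm.

182.14 mm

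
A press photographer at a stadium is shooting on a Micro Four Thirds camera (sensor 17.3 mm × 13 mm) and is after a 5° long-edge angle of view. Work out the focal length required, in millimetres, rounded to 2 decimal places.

198.12 mm

From α = 2·arctan(w/2f) we get f = w / (2·tan(α/2)).
With w = 17.3 mm and α/2 = 2.5°, tan(α/2) ≈ 0.04366, so f ≈ 17.3 / 0.08732 ≈ 198.1176 mm.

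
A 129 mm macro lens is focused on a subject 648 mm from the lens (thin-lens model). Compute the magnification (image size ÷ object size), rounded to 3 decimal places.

Thin lens: 1/f = 1/dₒ + 1/dᵢ → 1/dᵢ = 1/129 − 1/648 = 0.0062087 mm⁻¹, so dᵢ ≈ 161.0636 mm.
Magnification m = dᵢ/dₒ = 161.0636/648 ≈ 0.24855.

0.249×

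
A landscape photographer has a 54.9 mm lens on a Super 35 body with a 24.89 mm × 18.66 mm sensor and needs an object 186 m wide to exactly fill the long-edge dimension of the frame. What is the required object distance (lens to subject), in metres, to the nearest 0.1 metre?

410.3 m

W: 186 m = 186000 mm.
Magnification m = w/W = dᵢ/dₒ; combined with 1/f = 1/dₒ + 1/dᵢ this gives dₒ = f·(1 + W/w).
dₒ = 54.9 mm × (1 + 186000/24.89) = 54.9 × 7473.8807 ≈ 410316.049 mm = 410.316 m.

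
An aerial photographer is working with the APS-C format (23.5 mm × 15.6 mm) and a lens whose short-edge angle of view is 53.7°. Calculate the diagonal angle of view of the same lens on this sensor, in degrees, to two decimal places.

From the short-edge AOV: f = 15.6 / (2·tan(26.85°)) = 15.6 / 1.01246 ≈ 15.4080 mm.
Sensor diagonal = √(23.5² + 15.6²) = √795.6100 ≈ 28.2066 mm.
Diagonal AOV = 2·arctan(28.2066 / (2 × 15.4080)) = 2·arctan(0.91532) ≈ 84.9373°.

84.94°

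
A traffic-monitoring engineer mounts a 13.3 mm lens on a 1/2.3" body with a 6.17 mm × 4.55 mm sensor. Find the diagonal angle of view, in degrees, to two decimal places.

32.15°

Sensor diagonal = √(6.17² + 4.55²) = √58.7714 ≈ 7.6663 mm.
Angle of view α = 2·arctan(d/2f) with d = 7.6663 mm and f = 13.3 mm.
d/2f = 0.28820; arctan(0.28820) ≈ 16.0772°, so α ≈ 32.1545°.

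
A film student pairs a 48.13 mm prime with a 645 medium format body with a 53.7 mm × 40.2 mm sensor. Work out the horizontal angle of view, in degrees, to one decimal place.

58.3°

Angle of view α = 2·arctan(w/2f) with w = 53.7 mm and f = 48.13 mm.
w/2f = 0.55786; arctan(0.55786) ≈ 29.1556°, so α ≈ 58.3112°.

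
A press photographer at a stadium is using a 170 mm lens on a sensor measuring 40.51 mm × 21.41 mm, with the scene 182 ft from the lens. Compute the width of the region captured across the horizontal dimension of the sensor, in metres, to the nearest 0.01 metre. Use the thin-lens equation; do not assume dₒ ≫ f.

13.18 m

dₒ: 182 ft × 304.8 mm/ft = 55473.60 mm.
Similar triangles through the lens centre give W/dₒ = w/dᵢ; with 1/f = 1/dₒ + 1/dᵢ this gives W = w·(dₒ − f)/f.
W = 40.51 mm × (55473.6 − 170) / 170 = 40.51 × 325.3153 ≈ 13178.522 mm = 13.1785 m.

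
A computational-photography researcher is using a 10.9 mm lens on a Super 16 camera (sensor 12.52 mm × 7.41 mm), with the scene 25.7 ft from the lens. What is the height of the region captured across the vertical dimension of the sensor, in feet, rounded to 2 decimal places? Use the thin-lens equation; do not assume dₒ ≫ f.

dₒ: 25.7 ft × 304.8 mm/ft = 7833.36 mm.
Similar triangles through the lens centre give W/dₒ = h/dᵢ; with 1/f = 1/dₒ + 1/dᵢ this gives W = h·(dₒ − f)/f.
W = 7.41 mm × (7833.36 − 10.9) / 10.9 = 7.41 × 717.6569 ≈ 5317.837 mm = 5317.837/304.8 ft = 17.447 ft.

17.45 ft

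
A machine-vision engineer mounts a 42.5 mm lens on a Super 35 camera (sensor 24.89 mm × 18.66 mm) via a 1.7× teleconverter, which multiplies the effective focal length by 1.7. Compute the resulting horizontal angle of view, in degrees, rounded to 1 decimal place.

19.5°

Effective focal length f = 42.5 × 1.7 = 72.25 mm.
α = 2·arctan(24.89 / (2 × 72.25)) = 2·arctan(0.17225) ≈ 19.5465°.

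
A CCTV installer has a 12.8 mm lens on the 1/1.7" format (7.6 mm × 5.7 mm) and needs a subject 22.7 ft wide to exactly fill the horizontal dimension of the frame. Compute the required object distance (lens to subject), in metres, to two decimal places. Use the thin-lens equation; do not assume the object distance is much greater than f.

W: 22.7 ft × 304.8 mm/ft = 6918.96 mm.
Magnification m = w/W = dᵢ/dₒ; combined with 1/f = 1/dₒ + 1/dᵢ this gives dₒ = f·(1 + W/w).
dₒ = 12.8 mm × (1 + 6918.96/7.6) = 12.8 × 911.3894 ≈ 11665.785 mm = 11.6658 m.

11.67 m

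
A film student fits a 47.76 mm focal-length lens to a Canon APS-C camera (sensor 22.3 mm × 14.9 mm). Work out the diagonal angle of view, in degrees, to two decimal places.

Sensor diagonal = √(22.3² + 14.9²) = √719.3000 ≈ 26.8198 mm.
Angle of view α = 2·arctan(d/2f) with d = 26.8198 mm and f = 47.76 mm.
d/2f = 0.28078; arctan(0.28078) ≈ 15.6835°, so α ≈ 31.3670°.

31.37°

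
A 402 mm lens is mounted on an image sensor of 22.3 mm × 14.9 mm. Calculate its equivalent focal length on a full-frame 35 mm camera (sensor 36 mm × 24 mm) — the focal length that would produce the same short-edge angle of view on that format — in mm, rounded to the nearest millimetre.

648 mm

Equal angle of view means equal height/f ratio, so f₂ = f₁ · (height₂/height₁) = 402 × 24/14.9.
f₂ = 402 × 1.61074 ≈ 647.517 mm.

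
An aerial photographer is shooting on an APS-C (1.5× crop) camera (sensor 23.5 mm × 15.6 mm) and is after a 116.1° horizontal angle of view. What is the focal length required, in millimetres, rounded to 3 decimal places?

7.328 mm

From α = 2·arctan(w/2f) we get f = w / (2·tan(α/2)).
With w = 23.5 mm and α/2 = 58.05°, tan(α/2) ≈ 1.60345, so f ≈ 23.5 / 3.20689 ≈ 7.3280 mm.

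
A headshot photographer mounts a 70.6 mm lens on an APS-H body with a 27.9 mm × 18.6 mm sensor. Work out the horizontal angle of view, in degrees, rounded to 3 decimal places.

22.354°

Angle of view α = 2·arctan(w/2f) with w = 27.9 mm and f = 70.6 mm.
w/2f = 0.19759; arctan(0.19759) ≈ 11.1772°, so α ≈ 22.3544°.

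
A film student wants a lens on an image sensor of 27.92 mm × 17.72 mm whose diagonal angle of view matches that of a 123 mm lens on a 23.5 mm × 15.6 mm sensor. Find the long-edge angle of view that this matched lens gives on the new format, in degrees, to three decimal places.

11.059°

Sensor diagonal = √(23.5² + 15.6²) = √795.6100 ≈ 28.2066 mm.
Sensor diagonal = √(27.92² + 17.72²) = √1093.5248 ≈ 33.0685 mm.
Equal diagonal AOV ⇒ f₂ = f₁ · 33.0685/28.2066 = 123 × 1.17237 ≈ 144.2013 mm.
Long-edge AOV on the new format = 2·arctan(27.92 / (2 × 144.2013)) = 2·arctan(0.09681) ≈ 11.0590°.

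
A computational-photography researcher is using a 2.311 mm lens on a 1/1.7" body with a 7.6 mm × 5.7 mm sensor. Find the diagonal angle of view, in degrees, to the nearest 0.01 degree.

Sensor diagonal = √(7.6² + 5.7²) = √90.2500 ≈ 9.5000 mm.
Angle of view α = 2·arctan(d/2f) with d = 9.5000 mm and f = 2.311 mm.
d/2f = 2.05539; arctan(2.05539) ≈ 64.0559°, so α ≈ 128.1117°.

128.11°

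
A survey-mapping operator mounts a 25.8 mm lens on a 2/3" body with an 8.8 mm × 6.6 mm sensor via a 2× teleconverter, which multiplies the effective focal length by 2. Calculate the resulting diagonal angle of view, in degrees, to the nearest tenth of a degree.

12.2°

Effective focal length f = 25.8 × 2 = 51.6 mm.
Sensor diagonal = √(8.8² + 6.6²) = √121.0000 ≈ 11.0000 mm.
α = 2·arctan(11.000 / (2 × 51.6)) = 2·arctan(0.10659) ≈ 12.1683°.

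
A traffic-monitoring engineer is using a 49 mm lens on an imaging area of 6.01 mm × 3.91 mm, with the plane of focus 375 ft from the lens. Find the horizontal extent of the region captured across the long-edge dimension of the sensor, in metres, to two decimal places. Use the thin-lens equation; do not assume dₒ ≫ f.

dₒ: 375 ft × 304.8 mm/ft = 114300.00 mm.
Similar triangles through the lens centre give W/dₒ = w/dᵢ; with 1/f = 1/dₒ + 1/dᵢ this gives W = w·(dₒ − f)/f.
W = 6.01 mm × (114300 − 49) / 49 = 6.01 × 2331.6530 ≈ 14013.234 mm = 14.0132 m.

14.01 m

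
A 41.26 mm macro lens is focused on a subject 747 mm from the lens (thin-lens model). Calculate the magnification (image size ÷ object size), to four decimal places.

Thin lens: 1/f = 1/dₒ + 1/dᵢ → 1/dᵢ = 1/41.26 − 1/747 = 0.0228979 mm⁻¹, so dᵢ ≈ 43.6722 mm.
Magnification m = dᵢ/dₒ = 43.6722/747 ≈ 0.05846.

0.0585×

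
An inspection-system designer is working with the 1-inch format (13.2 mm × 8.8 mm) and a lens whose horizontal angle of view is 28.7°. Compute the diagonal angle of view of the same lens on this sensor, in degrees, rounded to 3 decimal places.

From the horizontal AOV: f = 13.2 / (2·tan(14.35°)) = 13.2 / 0.51165 ≈ 25.7987 mm.
Sensor diagonal = √(13.2² + 8.8²) = √251.6800 ≈ 15.8644 mm.
Diagonal AOV = 2·arctan(15.8644 / (2 × 25.7987)) = 2·arctan(0.30747) ≈ 34.1817°.

34.182°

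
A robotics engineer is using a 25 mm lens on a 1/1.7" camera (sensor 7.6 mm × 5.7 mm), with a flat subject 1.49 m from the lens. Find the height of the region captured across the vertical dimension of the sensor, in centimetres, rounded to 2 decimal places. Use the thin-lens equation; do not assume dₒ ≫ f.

33.40 cm

dₒ: 1.49 m = 1490 mm.
Similar triangles through the lens centre give W/dₒ = h/dᵢ; with 1/f = 1/dₒ + 1/dᵢ this gives W = h·(dₒ − f)/f.
W = 5.7 mm × (1490 − 25) / 25 = 5.7 × 58.6000 ≈ 334.020 mm = 33.402 cm.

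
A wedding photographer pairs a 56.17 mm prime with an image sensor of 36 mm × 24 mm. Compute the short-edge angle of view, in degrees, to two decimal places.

Angle of view α = 2·arctan(h/2f) with h = 24 mm and f = 56.17 mm.
h/2f = 0.21364; arctan(0.21364) ≈ 12.0592°, so α ≈ 24.1185°.

24.12°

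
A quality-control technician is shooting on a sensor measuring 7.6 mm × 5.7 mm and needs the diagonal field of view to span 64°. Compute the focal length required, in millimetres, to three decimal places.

Sensor diagonal = √(7.6² + 5.7²) = √90.2500 ≈ 9.5000 mm.
From α = 2·arctan(d/2f) we get f = d / (2·tan(α/2)).
With d = 9.5000 mm and α/2 = 32°, tan(α/2) ≈ 0.62487, so f ≈ 9.5000 / 1.24974 ≈ 7.6016 mm.

7.602 mm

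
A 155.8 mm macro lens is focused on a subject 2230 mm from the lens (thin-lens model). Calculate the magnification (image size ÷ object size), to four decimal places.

Thin lens: 1/f = 1/dₒ + 1/dᵢ → 1/dᵢ = 1/155.8 − 1/2230 = 0.0059701 mm⁻¹, so dᵢ ≈ 167.5027 mm.
Magnification m = dᵢ/dₒ = 167.5027/2230 ≈ 0.07511.

0.0751×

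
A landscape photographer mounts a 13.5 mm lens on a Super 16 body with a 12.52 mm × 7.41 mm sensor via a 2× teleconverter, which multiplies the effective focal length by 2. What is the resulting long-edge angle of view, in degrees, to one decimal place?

Effective focal length f = 13.5 × 2 = 27 mm.
α = 2·arctan(12.52 / (2 × 27)) = 2·arctan(0.23185) ≈ 26.1070°.

26.1°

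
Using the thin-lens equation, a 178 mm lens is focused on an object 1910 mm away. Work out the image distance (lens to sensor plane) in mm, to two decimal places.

1/dᵢ = 1/f − 1/dₒ = 1/178 − 1/1910 = 0.0050944 mm⁻¹.
dᵢ = 1/0.0050944 ≈ 196.2933 mm.

196.29 mm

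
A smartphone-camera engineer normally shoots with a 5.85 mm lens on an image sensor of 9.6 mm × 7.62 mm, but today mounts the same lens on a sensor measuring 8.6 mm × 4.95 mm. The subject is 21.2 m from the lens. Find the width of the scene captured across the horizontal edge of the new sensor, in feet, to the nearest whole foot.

102 ft

The focal length stays 5.85 mm; the relevant sensor dimension is now w = 8.6 mm. Object distance dₒ = 21.2 m = 21200 mm.
Thin-lens field width W = w·(dₒ − f)/f = 8.6 × (21200 − 5.85)/5.85 ≈ 31157.212 mm = 31157.212/304.8 ft = 102.222 ft.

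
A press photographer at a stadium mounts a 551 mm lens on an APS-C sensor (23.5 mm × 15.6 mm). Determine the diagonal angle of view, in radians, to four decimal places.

Sensor diagonal = √(23.5² + 15.6²) = √795.6100 ≈ 28.2066 mm.
Angle of view α = 2·arctan(d/2f) with d = 28.2066 mm and f = 551 mm.
d/2f = 0.02560; arctan(0.02560) ≈ 0.0256 rad, so α ≈ 0.0512 rad.

0.0512 rad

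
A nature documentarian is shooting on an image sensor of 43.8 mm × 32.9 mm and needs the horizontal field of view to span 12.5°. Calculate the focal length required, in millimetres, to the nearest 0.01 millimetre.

199.97 mm

From α = 2·arctan(w/2f) we get f = w / (2·tan(α/2)).
With w = 43.8 mm and α/2 = 6.25°, tan(α/2) ≈ 0.10952, so f ≈ 43.8 / 0.21904 ≈ 199.9675 mm.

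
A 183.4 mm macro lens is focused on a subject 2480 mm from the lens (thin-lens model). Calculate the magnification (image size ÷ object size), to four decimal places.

Thin lens: 1/f = 1/dₒ + 1/dᵢ → 1/dᵢ = 1/183.4 − 1/2480 = 0.0050493 mm⁻¹, so dᵢ ≈ 198.0458 mm.
Magnification m = dᵢ/dₒ = 198.0458/2480 ≈ 0.07986.

0.0799×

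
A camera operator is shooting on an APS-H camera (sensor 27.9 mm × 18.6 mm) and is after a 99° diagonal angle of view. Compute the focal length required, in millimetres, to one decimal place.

14.3 mm

Sensor diagonal = √(27.9² + 18.6²) = √1124.3700 ≈ 33.5316 mm.
From α = 2·arctan(d/2f) we get f = d / (2·tan(α/2)).
With d = 33.5316 mm and α/2 = 49.5°, tan(α/2) ≈ 1.17085, so f ≈ 33.5316 / 2.34170 ≈ 14.3194 mm.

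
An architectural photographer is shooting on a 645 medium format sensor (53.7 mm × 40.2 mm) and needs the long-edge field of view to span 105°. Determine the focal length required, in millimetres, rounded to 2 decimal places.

20.60 mm

From α = 2·arctan(w/2f) we get f = w / (2·tan(α/2)).
With w = 53.7 mm and α/2 = 52.5°, tan(α/2) ≈ 1.30323, so f ≈ 53.7 / 2.60645 ≈ 20.6027 mm.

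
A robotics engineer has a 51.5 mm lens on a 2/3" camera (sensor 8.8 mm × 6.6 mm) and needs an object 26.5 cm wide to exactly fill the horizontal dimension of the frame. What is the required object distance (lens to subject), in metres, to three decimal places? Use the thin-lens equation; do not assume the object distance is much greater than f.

W: 26.5 cm = 265 mm.
Magnification m = w/W = dᵢ/dₒ; combined with 1/f = 1/dₒ + 1/dᵢ this gives dₒ = f·(1 + W/w).
dₒ = 51.5 mm × (1 + 265/8.8) = 51.5 × 31.1136 ≈ 1602.352 mm = 1.60235 m.

1.602 m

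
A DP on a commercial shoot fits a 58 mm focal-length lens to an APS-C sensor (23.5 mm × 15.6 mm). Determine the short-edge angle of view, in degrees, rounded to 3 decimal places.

Angle of view α = 2·arctan(h/2f) with h = 15.6 mm and f = 58 mm.
h/2f = 0.13448; arctan(0.13448) ≈ 7.6593°, so α ≈ 15.3187°.

15.319°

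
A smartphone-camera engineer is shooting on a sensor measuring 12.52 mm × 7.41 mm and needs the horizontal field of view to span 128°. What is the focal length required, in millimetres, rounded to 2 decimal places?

From α = 2·arctan(w/2f) we get f = w / (2·tan(α/2)).
With w = 12.52 mm and α/2 = 64°, tan(α/2) ≈ 2.05030, so f ≈ 12.52 / 4.10061 ≈ 3.0532 mm.

3.05 mm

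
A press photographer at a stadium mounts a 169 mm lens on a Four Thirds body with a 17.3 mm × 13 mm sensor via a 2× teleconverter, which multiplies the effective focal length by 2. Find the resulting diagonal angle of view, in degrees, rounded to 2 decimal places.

Effective focal length f = 169 × 2 = 338 mm.
Sensor diagonal = √(17.3² + 13²) = √468.2900 ≈ 21.6400 mm.
α = 2·arctan(21.640 / (2 × 338)) = 2·arctan(0.03201) ≈ 3.6670°.

3.67°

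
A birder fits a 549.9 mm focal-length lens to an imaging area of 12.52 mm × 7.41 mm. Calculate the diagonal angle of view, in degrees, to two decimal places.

Sensor diagonal = √(12.52² + 7.41²) = √211.6585 ≈ 14.5485 mm.
Angle of view α = 2·arctan(d/2f) with d = 14.5485 mm and f = 549.9 mm.
d/2f = 0.01323; arctan(0.01323) ≈ 0.7579°, so α ≈ 1.5158°.

1.52°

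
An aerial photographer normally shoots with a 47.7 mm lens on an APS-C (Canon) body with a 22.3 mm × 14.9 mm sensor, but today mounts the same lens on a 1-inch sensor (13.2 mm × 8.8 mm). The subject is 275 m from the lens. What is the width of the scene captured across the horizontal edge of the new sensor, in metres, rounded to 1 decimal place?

76.1 m

The focal length stays 47.7 mm; the relevant sensor dimension is now w = 13.2 mm. Object distance dₒ = 275 m = 275000 mm.
Thin-lens field width W = w·(dₒ − f)/f = 13.2 × (275000 − 47.7)/47.7 ≈ 76087.429 mm = 76.0874 m.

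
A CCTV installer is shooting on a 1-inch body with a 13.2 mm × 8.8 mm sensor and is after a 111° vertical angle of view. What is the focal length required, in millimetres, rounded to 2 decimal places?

From α = 2·arctan(h/2f) we get f = h / (2·tan(α/2)).
With h = 8.8 mm and α/2 = 55.5°, tan(α/2) ≈ 1.45501, so f ≈ 8.8 / 2.91002 ≈ 3.0240 mm.

3.02 mm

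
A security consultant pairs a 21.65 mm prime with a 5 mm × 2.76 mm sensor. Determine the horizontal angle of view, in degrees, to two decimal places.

Angle of view α = 2·arctan(w/2f) with w = 5 mm and f = 21.65 mm.
w/2f = 0.11547; arctan(0.11547) ≈ 6.5870°, so α ≈ 13.1739°.

13.17°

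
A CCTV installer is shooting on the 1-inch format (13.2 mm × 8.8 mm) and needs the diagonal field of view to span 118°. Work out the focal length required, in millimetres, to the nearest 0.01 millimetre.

4.77 mm

Sensor diagonal = √(13.2² + 8.8²) = √251.6800 ≈ 15.8644 mm.
From α = 2·arctan(d/2f) we get f = d / (2·tan(α/2)).
With d = 15.8644 mm and α/2 = 59°, tan(α/2) ≈ 1.66428, so f ≈ 15.8644 / 3.32856 ≈ 4.7662 mm.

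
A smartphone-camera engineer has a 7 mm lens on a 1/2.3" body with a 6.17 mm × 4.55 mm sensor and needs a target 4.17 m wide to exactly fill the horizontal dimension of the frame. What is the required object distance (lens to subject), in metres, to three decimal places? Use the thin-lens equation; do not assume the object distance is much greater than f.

4.738 m

W: 4.17 m = 4170 mm.
Magnification m = w/W = dᵢ/dₒ; combined with 1/f = 1/dₒ + 1/dᵢ this gives dₒ = f·(1 + W/w).
dₒ = 7 mm × (1 + 4170/6.17) = 7 × 676.8509 ≈ 4737.956 mm = 4.73796 m.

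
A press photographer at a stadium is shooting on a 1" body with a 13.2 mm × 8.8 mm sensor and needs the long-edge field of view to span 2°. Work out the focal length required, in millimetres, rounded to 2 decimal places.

From α = 2·arctan(w/2f) we get f = w / (2·tan(α/2)).
With w = 13.2 mm and α/2 = 1°, tan(α/2) ≈ 0.01746, so f ≈ 13.2 / 0.03491 ≈ 378.1137 mm.

378.11 mm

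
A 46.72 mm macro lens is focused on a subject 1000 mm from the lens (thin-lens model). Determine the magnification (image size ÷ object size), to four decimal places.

0.0490×

Thin lens: 1/f = 1/dₒ + 1/dᵢ → 1/dᵢ = 1/46.72 − 1/1000 = 0.0204041 mm⁻¹, so dᵢ ≈ 49.0097 mm.
Magnification m = dᵢ/dₒ = 49.0097/1000 ≈ 0.04901.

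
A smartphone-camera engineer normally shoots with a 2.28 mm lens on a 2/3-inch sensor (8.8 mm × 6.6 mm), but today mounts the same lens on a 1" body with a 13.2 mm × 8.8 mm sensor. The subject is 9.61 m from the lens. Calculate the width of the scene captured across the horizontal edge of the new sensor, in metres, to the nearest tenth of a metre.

The focal length stays 2.28 mm; the relevant sensor dimension is now w = 13.2 mm. Object distance dₒ = 9.61 m = 9610 mm.
Thin-lens field width W = w·(dₒ − f)/f = 13.2 × (9610 − 2.28)/2.28 ≈ 55623.642 mm = 55.6236 m.

55.6 m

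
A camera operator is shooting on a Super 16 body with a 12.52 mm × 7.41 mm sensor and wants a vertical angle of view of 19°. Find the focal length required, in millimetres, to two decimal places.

From α = 2·arctan(h/2f) we get f = h / (2·tan(α/2)).
With h = 7.41 mm and α/2 = 9.5°, tan(α/2) ≈ 0.16734, so f ≈ 7.41 / 0.33469 ≈ 22.1402 mm.

22.14 mm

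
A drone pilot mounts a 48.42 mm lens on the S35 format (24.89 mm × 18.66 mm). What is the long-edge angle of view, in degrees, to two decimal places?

Angle of view α = 2·arctan(w/2f) with w = 24.89 mm and f = 48.42 mm.
w/2f = 0.25702; arctan(0.25702) ≈ 14.4143°, so α ≈ 28.8285°.

28.83°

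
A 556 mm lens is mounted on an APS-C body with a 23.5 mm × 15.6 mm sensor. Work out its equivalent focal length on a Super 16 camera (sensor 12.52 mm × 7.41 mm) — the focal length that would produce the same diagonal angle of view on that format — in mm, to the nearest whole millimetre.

Sensor diagonal = √(23.5² + 15.6²) = √795.6100 ≈ 28.2066 mm.
Sensor diagonal = √(12.52² + 7.41²) = √211.6585 ≈ 14.5485 mm.
Equal angle of view means equal diagonal/f ratio, so f₂ = f₁ · (diagonal₂/diagonal₁) = 556 × 14.5485/28.2066.
f₂ = 556 × 0.51578 ≈ 286.776 mm.

287 mm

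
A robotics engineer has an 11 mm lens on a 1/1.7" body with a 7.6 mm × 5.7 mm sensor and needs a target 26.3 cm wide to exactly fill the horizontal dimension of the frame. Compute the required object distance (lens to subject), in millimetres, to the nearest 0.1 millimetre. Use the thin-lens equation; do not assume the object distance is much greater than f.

W: 26.3 cm = 263 mm.
Magnification m = w/W = dᵢ/dₒ; combined with 1/f = 1/dₒ + 1/dᵢ this gives dₒ = f·(1 + W/w).
dₒ = 11 mm × (1 + 263/7.6) = 11 × 35.6053 ≈ 391.658 mm.

391.7 mm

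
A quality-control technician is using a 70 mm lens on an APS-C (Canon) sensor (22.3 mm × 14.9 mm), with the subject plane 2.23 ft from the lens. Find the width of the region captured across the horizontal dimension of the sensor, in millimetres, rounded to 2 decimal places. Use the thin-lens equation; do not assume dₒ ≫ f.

dₒ: 2.23 ft × 304.8 mm/ft = 679.70 mm.
Similar triangles through the lens centre give W/dₒ = w/dᵢ; with 1/f = 1/dₒ + 1/dᵢ this gives W = w·(dₒ − f)/f.
W = 22.3 mm × (679.704 − 70) / 70 = 22.3 × 8.7101 ≈ 194.234 mm.

194.23 mm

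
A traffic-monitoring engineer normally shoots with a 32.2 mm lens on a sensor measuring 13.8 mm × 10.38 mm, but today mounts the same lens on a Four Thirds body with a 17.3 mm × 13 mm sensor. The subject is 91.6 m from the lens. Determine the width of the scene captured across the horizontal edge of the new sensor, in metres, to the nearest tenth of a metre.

49.2 m

The focal length stays 32.2 mm; the relevant sensor dimension is now w = 17.3 mm. Object distance dₒ = 91.6 m = 91600 mm.
Thin-lens field width W = w·(dₒ − f)/f = 17.3 × (91600 − 32.2)/32.2 ≈ 49196.365 mm = 49.1964 m.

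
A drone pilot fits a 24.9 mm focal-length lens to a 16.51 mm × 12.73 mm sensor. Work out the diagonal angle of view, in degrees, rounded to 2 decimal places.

45.43°

Sensor diagonal = √(16.51² + 12.73²) = √434.6330 ≈ 20.8479 mm.
Angle of view α = 2·arctan(d/2f) with d = 20.8479 mm and f = 24.9 mm.
d/2f = 0.41863; arctan(0.41863) ≈ 22.7157°, so α ≈ 45.4315°.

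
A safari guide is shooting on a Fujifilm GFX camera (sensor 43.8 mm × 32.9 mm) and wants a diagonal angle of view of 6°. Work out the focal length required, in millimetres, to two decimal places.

Sensor diagonal = √(43.8² + 32.9²) = √3000.8500 ≈ 54.7800 mm.
From α = 2·arctan(d/2f) we get f = d / (2·tan(α/2)).
With d = 54.7800 mm and α/2 = 3°, tan(α/2) ≈ 0.05241, so f ≈ 54.7800 / 0.10482 ≈ 522.6325 mm.

522.63 mm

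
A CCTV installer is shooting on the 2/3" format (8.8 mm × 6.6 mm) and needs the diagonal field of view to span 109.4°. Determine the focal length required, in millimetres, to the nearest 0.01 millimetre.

Sensor diagonal = √(8.8² + 6.6²) = √121.0000 ≈ 11.0000 mm.
From α = 2·arctan(d/2f) we get f = d / (2·tan(α/2)).
With d = 11.0000 mm and α/2 = 54.7°, tan(α/2) ≈ 1.41235, so f ≈ 11.0000 / 2.82470 ≈ 3.8942 mm.

3.89 mm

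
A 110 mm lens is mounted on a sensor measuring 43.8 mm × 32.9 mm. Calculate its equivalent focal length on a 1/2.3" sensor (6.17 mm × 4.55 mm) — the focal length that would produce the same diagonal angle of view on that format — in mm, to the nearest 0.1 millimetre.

15.4 mm

Sensor diagonal = √(43.8² + 32.9²) = √3000.8500 ≈ 54.7800 mm.
Sensor diagonal = √(6.17² + 4.55²) = √58.7714 ≈ 7.6663 mm.
Equal angle of view means equal diagonal/f ratio, so f₂ = f₁ · (diagonal₂/diagonal₁) = 110 × 7.6663/54.7800.
f₂ = 110 × 0.13995 ≈ 15.394 mm.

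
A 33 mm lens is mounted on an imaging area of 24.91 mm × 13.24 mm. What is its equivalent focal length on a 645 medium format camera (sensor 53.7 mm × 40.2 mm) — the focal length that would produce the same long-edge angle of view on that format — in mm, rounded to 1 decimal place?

71.1 mm

Equal angle of view means equal width/f ratio, so f₂ = f₁ · (width₂/width₁) = 33 × 53.7/24.91.
f₂ = 33 × 2.15576 ≈ 71.140 mm.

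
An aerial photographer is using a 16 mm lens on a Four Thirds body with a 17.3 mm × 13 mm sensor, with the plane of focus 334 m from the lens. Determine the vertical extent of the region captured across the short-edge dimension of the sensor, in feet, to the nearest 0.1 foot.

890.3 ft

dₒ: 334 m = 334000 mm.
Similar triangles through the lens centre give W/dₒ = h/dᵢ; with 1/f = 1/dₒ + 1/dᵢ this gives W = h·(dₒ − f)/f.
W = 13 mm × (334000 − 16) / 16 = 13 × 20874.0000 ≈ 271362.000 mm = 271362.000/304.8 ft = 890.295 ft.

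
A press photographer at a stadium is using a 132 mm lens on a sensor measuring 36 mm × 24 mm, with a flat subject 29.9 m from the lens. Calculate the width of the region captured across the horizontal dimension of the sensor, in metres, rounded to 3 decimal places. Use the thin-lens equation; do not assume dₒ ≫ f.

dₒ: 29.9 m = 29900 mm.
Similar triangles through the lens centre give W/dₒ = w/dᵢ; with 1/f = 1/dₒ + 1/dᵢ this gives W = w·(dₒ − f)/f.
W = 36 mm × (29900 − 132) / 132 = 36 × 225.5152 ≈ 8118.545 mm = 8.11855 m.

8.119 m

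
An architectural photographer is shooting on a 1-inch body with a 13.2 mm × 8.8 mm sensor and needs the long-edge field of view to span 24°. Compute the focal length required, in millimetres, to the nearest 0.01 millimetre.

From α = 2·arctan(w/2f) we get f = w / (2·tan(α/2)).
With w = 13.2 mm and α/2 = 12°, tan(α/2) ≈ 0.21256, so f ≈ 13.2 / 0.42511 ≈ 31.0506 mm.

31.05 mm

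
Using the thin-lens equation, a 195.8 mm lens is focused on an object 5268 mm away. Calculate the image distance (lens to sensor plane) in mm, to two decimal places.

203.36 mm

1/dᵢ = 1/f − 1/dₒ = 1/195.8 − 1/5268 = 0.0049174 mm⁻¹.
dᵢ = 1/0.0049174 ≈ 203.3584 mm.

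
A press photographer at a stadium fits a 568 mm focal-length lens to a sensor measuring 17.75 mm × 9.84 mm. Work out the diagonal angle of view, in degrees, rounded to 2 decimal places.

2.05°

Sensor diagonal = √(17.75² + 9.84²) = √411.8881 ≈ 20.2950 mm.
Angle of view α = 2·arctan(d/2f) with d = 20.2950 mm and f = 568 mm.
d/2f = 0.01787; arctan(0.01787) ≈ 1.0235°, so α ≈ 2.0470°.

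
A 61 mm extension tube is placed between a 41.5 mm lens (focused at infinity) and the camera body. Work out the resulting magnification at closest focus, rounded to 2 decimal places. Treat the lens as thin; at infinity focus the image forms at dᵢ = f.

The tube moves the image plane from f to f + e, so dᵢ = 41.5 + 61 = 102.5 mm. Focus is achieved when 1/f = 1/dₒ + 1/dᵢ, giving dₒ = 1/(1/f − 1/(f+e)).
Magnification m = dᵢ/dₒ = (f+e)·(1/f − 1/(f+e)) = e/f = 61/41.5 ≈ 1.4699.

1.47×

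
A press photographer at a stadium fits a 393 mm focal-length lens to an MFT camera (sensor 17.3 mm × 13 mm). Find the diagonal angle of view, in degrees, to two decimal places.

3.15°

Sensor diagonal = √(17.3² + 13²) = √468.2900 ≈ 21.6400 mm.
Angle of view α = 2·arctan(d/2f) with d = 21.6400 mm and f = 393 mm.
d/2f = 0.02753; arctan(0.02753) ≈ 1.5771°, so α ≈ 3.1541°.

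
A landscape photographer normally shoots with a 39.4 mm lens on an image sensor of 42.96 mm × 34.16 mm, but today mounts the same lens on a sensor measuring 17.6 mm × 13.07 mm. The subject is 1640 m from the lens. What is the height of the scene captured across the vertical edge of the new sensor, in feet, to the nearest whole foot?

1785 ft

The focal length stays 39.4 mm; the relevant sensor dimension is now h = 13.07 mm. Object distance dₒ = 1640 m = 1.64e+06 mm.
Thin-lens field height W = h·(dₒ − f)/f = 13.07 × (1.64e+06 − 39.4)/39.4 ≈ 544017.387 mm = 544017.387/304.8 ft = 1784.83 ft.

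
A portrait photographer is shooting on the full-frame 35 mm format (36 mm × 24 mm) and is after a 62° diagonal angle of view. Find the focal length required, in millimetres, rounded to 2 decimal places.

Sensor diagonal = √(36² + 24²) = √1872.0000 ≈ 43.2666 mm.
From α = 2·arctan(d/2f) we get f = d / (2·tan(α/2)).
With d = 43.2666 mm and α/2 = 31°, tan(α/2) ≈ 0.60086, so f ≈ 43.2666 / 1.20172 ≈ 36.0039 mm.

36.00 mm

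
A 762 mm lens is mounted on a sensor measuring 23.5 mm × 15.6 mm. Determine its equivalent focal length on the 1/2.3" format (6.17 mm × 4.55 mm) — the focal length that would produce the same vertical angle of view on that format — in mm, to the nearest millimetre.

Equal angle of view means equal height/f ratio, so f₂ = f₁ · (height₂/height₁) = 762 × 4.55/15.6.
f₂ = 762 × 0.29167 ≈ 222.250 mm.

222 mm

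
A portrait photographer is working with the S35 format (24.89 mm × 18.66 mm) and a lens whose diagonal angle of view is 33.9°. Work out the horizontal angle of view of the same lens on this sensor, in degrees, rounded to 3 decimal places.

Sensor diagonal = √(24.89² + 18.66²) = √967.7077 ≈ 31.1080 mm.
From the diagonal AOV: f = 31.1080 / (2·tan(16.95°)) = 31.1080 / 0.60955 ≈ 51.0341 mm.
Horizontal AOV = 2·arctan(24.89 / (2 × 51.0341)) = 2·arctan(0.24386) ≈ 27.4090°.

27.409°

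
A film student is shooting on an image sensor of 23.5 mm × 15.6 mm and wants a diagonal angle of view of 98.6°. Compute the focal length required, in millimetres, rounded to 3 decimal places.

Sensor diagonal = √(23.5² + 15.6²) = √795.6100 ≈ 28.2066 mm.
From α = 2·arctan(d/2f) we get f = d / (2·tan(α/2)).
With d = 28.2066 mm and α/2 = 49.3°, tan(α/2) ≈ 1.16261, so f ≈ 28.2066 / 2.32521 ≈ 12.1307 mm.

12.131 mm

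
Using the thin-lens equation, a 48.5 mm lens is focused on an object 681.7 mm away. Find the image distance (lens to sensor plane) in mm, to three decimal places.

1/dᵢ = 1/f − 1/dₒ = 1/48.5 − 1/681.7 = 0.0191516 mm⁻¹.
dᵢ = 1/0.0191516 ≈ 52.2149 mm.

52.215 mm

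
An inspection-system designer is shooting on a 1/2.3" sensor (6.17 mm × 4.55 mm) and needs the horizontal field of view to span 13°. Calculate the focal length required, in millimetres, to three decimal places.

27.077 mm

From α = 2·arctan(w/2f) we get f = w / (2·tan(α/2)).
With w = 6.17 mm and α/2 = 6.5°, tan(α/2) ≈ 0.11394, so f ≈ 6.17 / 0.22787 ≈ 27.0767 mm.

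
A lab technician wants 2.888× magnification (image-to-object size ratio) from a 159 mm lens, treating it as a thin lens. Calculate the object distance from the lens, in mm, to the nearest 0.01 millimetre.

214.06 mm

With m = dᵢ/dₒ and 1/f = 1/dₒ + 1/dᵢ, substituting dᵢ = m·dₒ gives 1/f = (1 + 1/m)/dₒ, hence dₒ = f·(1 + 1/m).
dₒ = 159 × (1 + 1/2.888) = 159 × 1.34626 ≈ 214.055 mm.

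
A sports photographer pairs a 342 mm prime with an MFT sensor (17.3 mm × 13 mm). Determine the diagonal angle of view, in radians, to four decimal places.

0.0633 rad

Sensor diagonal = √(17.3² + 13²) = √468.2900 ≈ 21.6400 mm.
Angle of view α = 2·arctan(d/2f) with d = 21.6400 mm and f = 342 mm.
d/2f = 0.03164; arctan(0.03164) ≈ 0.0316 rad, so α ≈ 0.0633 rad.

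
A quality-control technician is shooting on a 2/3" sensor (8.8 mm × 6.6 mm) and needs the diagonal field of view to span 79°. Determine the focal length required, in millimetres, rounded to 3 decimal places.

6.672 mm

Sensor diagonal = √(8.8² + 6.6²) = √121.0000 ≈ 11.0000 mm.
From α = 2·arctan(d/2f) we get f = d / (2·tan(α/2)).
With d = 11.0000 mm and α/2 = 39.5°, tan(α/2) ≈ 0.82434, so f ≈ 11.0000 / 1.64867 ≈ 6.6720 mm.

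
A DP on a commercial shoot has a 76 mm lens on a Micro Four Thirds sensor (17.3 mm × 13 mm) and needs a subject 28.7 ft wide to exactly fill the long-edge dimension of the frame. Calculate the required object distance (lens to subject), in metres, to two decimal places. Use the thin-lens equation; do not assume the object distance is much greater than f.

W: 28.7 ft × 304.8 mm/ft = 8747.76 mm.
Magnification m = w/W = dᵢ/dₒ; combined with 1/f = 1/dₒ + 1/dᵢ this gives dₒ = f·(1 + W/w).
dₒ = 76 mm × (1 + 8747.76/17.3) = 76 × 506.6509 ≈ 38505.465 mm = 38.5055 m.

38.51 m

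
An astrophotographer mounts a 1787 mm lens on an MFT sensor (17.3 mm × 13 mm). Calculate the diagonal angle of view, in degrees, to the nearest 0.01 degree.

0.69°

Sensor diagonal = √(17.3² + 13²) = √468.2900 ≈ 21.6400 mm.
Angle of view α = 2·arctan(d/2f) with d = 21.6400 mm and f = 1787 mm.
d/2f = 0.00605; arctan(0.00605) ≈ 0.3469°, so α ≈ 0.6938°.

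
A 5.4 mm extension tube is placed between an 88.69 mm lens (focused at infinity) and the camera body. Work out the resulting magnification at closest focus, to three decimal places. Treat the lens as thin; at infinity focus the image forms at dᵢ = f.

The tube moves the image plane from f to f + e, so dᵢ = 88.69 + 5.4 = 94.09 mm. Focus is achieved when 1/f = 1/dₒ + 1/dᵢ, giving dₒ = 1/(1/f − 1/(f+e)).
Magnification m = dᵢ/dₒ = (f+e)·(1/f − 1/(f+e)) = e/f = 5.4/88.69 ≈ 0.0609.

0.061×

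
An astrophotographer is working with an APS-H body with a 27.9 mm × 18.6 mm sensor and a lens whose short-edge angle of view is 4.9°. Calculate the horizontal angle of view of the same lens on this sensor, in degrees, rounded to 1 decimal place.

7.3°

From the short-edge AOV: f = 18.6 / (2·tan(2.45°)) = 18.6 / 0.08557 ≈ 217.3575 mm.
Horizontal AOV = 2·arctan(27.9 / (2 × 217.3575)) = 2·arctan(0.06418) ≈ 7.3444°.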